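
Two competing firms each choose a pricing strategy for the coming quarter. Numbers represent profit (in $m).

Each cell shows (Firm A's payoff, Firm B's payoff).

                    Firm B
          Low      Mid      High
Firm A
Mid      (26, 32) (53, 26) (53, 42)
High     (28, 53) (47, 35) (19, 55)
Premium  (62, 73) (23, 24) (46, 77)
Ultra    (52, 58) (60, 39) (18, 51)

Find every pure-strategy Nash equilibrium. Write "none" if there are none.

The unique pure-strategy Nash equilibrium is (Mid, High).

Check each profile: it is a Nash equilibrium iff no player can strictly gain by switching unilaterally.
(Mid, Low): Firm A can switch to High (26 → 28). Not NE.
(Mid, Mid): Firm A can switch to Ultra (53 → 60). Not NE.
(Mid, High): Firm A gets 53, best alternative 46; Firm B gets 42, best alternative 32. No profitable deviation — NE.
(High, Low): Firm A can switch to Premium (28 → 62). Not NE.
(High, Mid): Firm A can switch to Mid (47 → 53). Not NE.
(High, High): Firm A can switch to Mid (19 → 53). Not NE.
(Premium, Low): Firm B can switch to High (73 → 77). Not NE.
(Premium, Mid): Firm A can switch to Mid (23 → 53). Not NE.
(Premium, High): Firm A can switch to Mid (46 → 53). Not NE.
(The remaining 3 profiles each have a profitable deviation by the same check.)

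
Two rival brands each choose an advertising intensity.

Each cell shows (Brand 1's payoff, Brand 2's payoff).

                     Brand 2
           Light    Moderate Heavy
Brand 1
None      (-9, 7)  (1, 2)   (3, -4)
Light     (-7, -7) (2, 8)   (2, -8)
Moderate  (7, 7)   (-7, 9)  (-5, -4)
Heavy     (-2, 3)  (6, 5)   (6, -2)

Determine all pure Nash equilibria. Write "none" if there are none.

Brand 1 against Light: payoffs -9, -7, 7, -2 → best response Moderate.
Brand 1 against Moderate: payoffs 1, 2, -7, 6 → best response Heavy.
Brand 1 against Heavy: payoffs 3, 2, -5, 6 → best response Heavy.
Brand 2 against None: payoffs 7, 2, -4 → best response Light.
Brand 2 against Light: payoffs -7, 8, -8 → best response Moderate.
Brand 2 against Moderate: payoffs 7, 9, -4 → best response Moderate.
Brand 2 against Heavy: payoffs 3, 5, -2 → best response Moderate.
Mutual best responses: (Heavy, Moderate).

Pure NE: (Heavy, Moderate)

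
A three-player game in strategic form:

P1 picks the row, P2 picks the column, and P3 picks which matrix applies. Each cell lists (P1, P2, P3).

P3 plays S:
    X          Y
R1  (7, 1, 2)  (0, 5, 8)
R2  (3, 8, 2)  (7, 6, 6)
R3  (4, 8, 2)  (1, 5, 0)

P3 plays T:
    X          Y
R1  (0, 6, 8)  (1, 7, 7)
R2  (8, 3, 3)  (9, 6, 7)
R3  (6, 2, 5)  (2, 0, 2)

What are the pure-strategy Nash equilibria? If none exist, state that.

(R1, X, S): P2 can switch to Y (1 → 5). Not NE.
(R1, X, T): P1 can switch to R2 (0 → 8). Not NE.
(R1, Y, S): P1 can switch to R2 (0 → 7). Not NE.
(R1, Y, T): P1 can switch to R2 (1 → 9). Not NE.
(R2, X, S): P1 can switch to R1 (3 → 7). Not NE.
(R2, X, T): P2 can switch to Y (3 → 6). Not NE.
(R2, Y, T): P1 gets 9, best alternative 2; P2 gets 6, best alternative 3; P3 gets 7, best alternative 6. No profitable deviation — NE.
(The remaining 5 profiles each have a profitable deviation by the same check.)

(R2, Y, T)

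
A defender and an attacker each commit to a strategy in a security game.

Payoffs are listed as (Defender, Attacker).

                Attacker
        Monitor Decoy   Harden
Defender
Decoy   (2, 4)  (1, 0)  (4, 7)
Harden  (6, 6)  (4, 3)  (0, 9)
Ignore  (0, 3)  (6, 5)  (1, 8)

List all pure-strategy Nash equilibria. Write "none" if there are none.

(Decoy, Harden)

For each strategy profile, look for a profitable unilateral deviation.
(Decoy, Monitor): Defender can switch to Harden (2 → 6). Not NE.
(Decoy, Decoy): Defender can switch to Harden (1 → 4). Not NE.
(Decoy, Harden): Defender gets 4, best alternative 1; Attacker gets 7, best alternative 4. No profitable deviation — NE.
(Harden, Monitor): Attacker can switch to Harden (6 → 9). Not NE.
(Harden, Decoy): Defender can switch to Ignore (4 → 6). Not NE.
(Harden, Harden): Defender can switch to Decoy (0 → 4). Not NE.
(Ignore, Monitor): Defender can switch to Decoy (0 → 2). Not NE.
(Ignore, Decoy): Attacker can switch to Harden (5 → 8). Not NE.
(Ignore, Harden): Defender can switch to Decoy (1 → 4). Not NE.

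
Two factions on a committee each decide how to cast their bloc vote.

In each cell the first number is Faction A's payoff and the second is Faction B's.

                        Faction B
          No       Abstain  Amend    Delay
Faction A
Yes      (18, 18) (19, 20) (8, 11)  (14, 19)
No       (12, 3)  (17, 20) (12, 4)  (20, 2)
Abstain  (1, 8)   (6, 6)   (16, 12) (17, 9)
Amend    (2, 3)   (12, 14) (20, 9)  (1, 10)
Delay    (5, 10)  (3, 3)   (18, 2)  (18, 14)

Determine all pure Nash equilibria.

Mark each player's best response to every combination of opponents' strategies; a profile where every player is best-responding is a pure Nash equilibrium.
Faction A against No: payoffs 18, 12, 1, 2, 5 → best response Yes.
Faction A against Abstain: payoffs 19, 17, 6, 12, 3 → best response Yes.
Faction A against Amend: payoffs 8, 12, 16, 20, 18 → best response Amend.
Faction A against Delay: payoffs 14, 20, 17, 1, 18 → best response No.
Faction B against Yes: payoffs 18, 20, 11, 19 → best response Abstain.
Faction B against No: payoffs 3, 20, 4, 2 → best response Abstain.
Faction B against Abstain: payoffs 8, 6, 12, 9 → best response Amend.
Faction B against Amend: payoffs 3, 14, 9, 10 → best response Abstain.
Faction B against Delay: payoffs 10, 3, 2, 14 → best response Delay.
Mutual best responses: (Yes, Abstain).

Pure NE: (Yes, Abstain)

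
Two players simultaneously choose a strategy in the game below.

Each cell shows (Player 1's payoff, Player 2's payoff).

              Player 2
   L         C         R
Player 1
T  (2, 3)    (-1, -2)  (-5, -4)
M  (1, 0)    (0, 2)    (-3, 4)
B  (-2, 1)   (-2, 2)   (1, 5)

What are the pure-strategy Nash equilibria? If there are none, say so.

(T, L), (B, R)

Mark each player's best response to every combination of opponents' strategies; a profile where every player is best-responding is a pure Nash equilibrium.
Player 1 against L: payoffs 2, 1, -2 → best response T.
Player 1 against C: payoffs -1, 0, -2 → best response M.
Player 1 against R: payoffs -5, -3, 1 → best response B.
Player 2 against T: payoffs 3, -2, -4 → best response L.
Player 2 against M: payoffs 0, 2, 4 → best response R.
Player 2 against B: payoffs 1, 2, 5 → best response R.
Mutual best responses: (T, L); (B, R).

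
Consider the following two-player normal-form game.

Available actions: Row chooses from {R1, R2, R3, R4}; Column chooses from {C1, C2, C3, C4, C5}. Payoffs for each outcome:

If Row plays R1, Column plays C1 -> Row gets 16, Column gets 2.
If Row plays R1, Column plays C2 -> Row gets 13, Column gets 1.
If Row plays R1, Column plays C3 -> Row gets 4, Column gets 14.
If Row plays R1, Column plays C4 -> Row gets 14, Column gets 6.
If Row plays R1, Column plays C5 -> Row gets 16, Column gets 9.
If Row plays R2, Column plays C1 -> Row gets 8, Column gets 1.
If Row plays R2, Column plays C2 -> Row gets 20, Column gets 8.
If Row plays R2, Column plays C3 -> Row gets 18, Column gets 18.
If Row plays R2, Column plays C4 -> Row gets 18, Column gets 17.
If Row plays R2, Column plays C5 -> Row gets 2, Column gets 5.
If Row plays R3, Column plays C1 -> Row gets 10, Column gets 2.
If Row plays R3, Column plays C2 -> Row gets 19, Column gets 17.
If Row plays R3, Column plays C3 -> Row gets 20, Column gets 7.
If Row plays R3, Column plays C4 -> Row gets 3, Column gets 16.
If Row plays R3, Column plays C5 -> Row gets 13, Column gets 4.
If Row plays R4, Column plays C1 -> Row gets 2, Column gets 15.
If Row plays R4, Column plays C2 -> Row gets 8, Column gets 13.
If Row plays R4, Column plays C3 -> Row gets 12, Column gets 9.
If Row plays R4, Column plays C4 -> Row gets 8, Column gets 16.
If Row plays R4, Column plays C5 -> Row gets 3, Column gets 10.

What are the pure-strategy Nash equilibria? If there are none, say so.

Row against C1: payoffs 16, 8, 10, 2 → best response R1.
Row against C2: payoffs 13, 20, 19, 8 → best response R2.
Row against C3: payoffs 4, 18, 20, 12 → best response R3.
Row against C4: payoffs 14, 18, 3, 8 → best response R2.
Row against C5: payoffs 16, 2, 13, 3 → best response R1.
Column against R1: payoffs 2, 1, 14, 6, 9 → best response C3.
Column against R2: payoffs 1, 8, 18, 17, 5 → best response C3.
Column against R3: payoffs 2, 17, 7, 16, 4 → best response C2.
Column against R4: payoffs 15, 13, 9, 16, 10 → best response C4.
No profile is a mutual best response for all players.

This game has no pure Nash equilibrium.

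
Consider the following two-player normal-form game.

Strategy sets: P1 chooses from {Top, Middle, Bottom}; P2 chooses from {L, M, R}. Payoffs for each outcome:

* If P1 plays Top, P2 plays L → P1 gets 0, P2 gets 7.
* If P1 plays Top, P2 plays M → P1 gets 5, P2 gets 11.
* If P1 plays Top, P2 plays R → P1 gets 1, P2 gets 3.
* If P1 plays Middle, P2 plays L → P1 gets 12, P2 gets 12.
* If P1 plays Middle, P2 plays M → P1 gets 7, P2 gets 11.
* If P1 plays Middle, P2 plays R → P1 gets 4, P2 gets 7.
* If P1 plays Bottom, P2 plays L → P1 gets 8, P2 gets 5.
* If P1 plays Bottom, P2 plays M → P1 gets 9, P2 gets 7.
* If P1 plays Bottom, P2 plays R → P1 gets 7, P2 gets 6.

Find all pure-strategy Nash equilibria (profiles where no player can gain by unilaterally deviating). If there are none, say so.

Pure-strategy Nash equilibria: (Middle, L), (Bottom, M)

Mark each player's best response to every combination of opponents' strategies; a profile where every player is best-responding is a pure Nash equilibrium.
P1 against L: payoffs 0, 12, 8 → best response Middle.
P1 against M: payoffs 5, 7, 9 → best response Bottom.
P1 against R: payoffs 1, 4, 7 → best response Bottom.
P2 against Top: payoffs 7, 11, 3 → best response M.
P2 against Middle: payoffs 12, 11, 7 → best response L.
P2 against Bottom: payoffs 5, 7, 6 → best response M.
Mutual best responses: (Middle, L); (Bottom, M).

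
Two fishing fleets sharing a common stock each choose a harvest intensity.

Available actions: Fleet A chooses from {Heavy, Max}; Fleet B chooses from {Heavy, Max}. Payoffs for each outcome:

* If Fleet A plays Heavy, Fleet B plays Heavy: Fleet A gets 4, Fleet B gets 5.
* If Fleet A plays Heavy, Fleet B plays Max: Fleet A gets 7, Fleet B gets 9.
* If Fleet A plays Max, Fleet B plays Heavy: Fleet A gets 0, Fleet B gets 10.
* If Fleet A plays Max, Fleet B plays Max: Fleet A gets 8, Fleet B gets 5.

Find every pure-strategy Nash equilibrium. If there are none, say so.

(Heavy, Heavy): Fleet B can switch to Max (5 → 9). Not NE.
(Heavy, Max): Fleet A can switch to Max (7 → 8). Not NE.
(Max, Heavy): Fleet A can switch to Heavy (0 → 4). Not NE.
(Max, Max): Fleet B can switch to Heavy (5 → 10). Not NE.

No pure-strategy Nash equilibrium.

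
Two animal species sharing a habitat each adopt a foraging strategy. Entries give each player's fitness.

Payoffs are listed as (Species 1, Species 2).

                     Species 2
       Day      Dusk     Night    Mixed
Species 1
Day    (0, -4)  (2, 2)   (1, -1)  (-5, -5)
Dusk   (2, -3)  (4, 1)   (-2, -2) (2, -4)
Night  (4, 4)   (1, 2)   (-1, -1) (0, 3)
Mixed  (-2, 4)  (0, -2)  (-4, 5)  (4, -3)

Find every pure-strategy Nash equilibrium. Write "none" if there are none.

Mark each player's best response to every combination of opponents' strategies; a profile where every player is best-responding is a pure Nash equilibrium.
Species 1 against Day: payoffs 0, 2, 4, -2 → best response Night.
Species 1 against Dusk: payoffs 2, 4, 1, 0 → best response Dusk.
Species 1 against Night: payoffs 1, -2, -1, -4 → best response Day.
Species 1 against Mixed: payoffs -5, 2, 0, 4 → best response Mixed.
Species 2 against Day: payoffs -4, 2, -1, -5 → best response Dusk.
Species 2 against Dusk: payoffs -3, 1, -2, -4 → best response Dusk.
Species 2 against Night: payoffs 4, 2, -1, 3 → best response Day.
Species 2 against Mixed: payoffs 4, -2, 5, -3 → best response Night.
Mutual best responses: (Dusk, Dusk); (Night, Day).

The pure Nash equilibria are (Dusk, Dusk) and (Night, Day).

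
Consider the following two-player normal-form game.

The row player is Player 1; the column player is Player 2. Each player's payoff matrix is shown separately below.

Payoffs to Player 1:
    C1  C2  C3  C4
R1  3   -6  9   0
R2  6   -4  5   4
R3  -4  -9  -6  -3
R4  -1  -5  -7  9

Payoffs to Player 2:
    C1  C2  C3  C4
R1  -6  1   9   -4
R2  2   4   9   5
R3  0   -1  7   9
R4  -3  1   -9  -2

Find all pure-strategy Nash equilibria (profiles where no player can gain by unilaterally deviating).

Pure NE: (R1, C3)

Player 1 against C1: payoffs 3, 6, -4, -1 → best response R2.
Player 1 against C2: payoffs -6, -4, -9, -5 → best response R2.
Player 1 against C3: payoffs 9, 5, -6, -7 → best response R1.
Player 1 against C4: payoffs 0, 4, -3, 9 → best response R4.
Player 2 against R1: payoffs -6, 1, 9, -4 → best response C3.
Player 2 against R2: payoffs 2, 4, 9, 5 → best response C3.
Player 2 against R3: payoffs 0, -1, 7, 9 → best response C4.
Player 2 against R4: payoffs -3, 1, -9, -2 → best response C2.
Mutual best responses: (R1, C3).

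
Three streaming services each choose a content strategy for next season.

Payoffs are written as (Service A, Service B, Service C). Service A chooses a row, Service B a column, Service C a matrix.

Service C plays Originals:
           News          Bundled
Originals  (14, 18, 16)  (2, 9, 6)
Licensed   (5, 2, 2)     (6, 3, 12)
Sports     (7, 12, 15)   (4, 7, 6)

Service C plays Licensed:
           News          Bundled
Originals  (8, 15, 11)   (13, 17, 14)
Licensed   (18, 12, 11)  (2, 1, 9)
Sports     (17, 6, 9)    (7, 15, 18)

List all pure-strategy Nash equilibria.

(Originals, News, Originals) and (Originals, Bundled, Licensed) and (Licensed, News, Licensed) and (Licensed, Bundled, Originals)

(Originals, News, Originals): Service A gets 14, best alternative 7; Service B gets 18, best alternative 9; Service C gets 16, best alternative 11. No profitable deviation — NE.
(Originals, News, Licensed): Service A can switch to Licensed (8 → 18). Not NE.
(Originals, Bundled, Originals): Service A can switch to Licensed (2 → 6). Not NE.
(Originals, Bundled, Licensed): Service A gets 13, best alternative 7; Service B gets 17, best alternative 15; Service C gets 14, best alternative 6. No profitable deviation — NE.
(Licensed, News, Originals): Service A can switch to Originals (5 → 14). Not NE.
(Licensed, News, Licensed): Service A gets 18, best alternative 17; Service B gets 12, best alternative 1; Service C gets 11, best alternative 2. No profitable deviation — NE.
(Licensed, Bundled, Originals): Service A gets 6, best alternative 4; Service B gets 3, best alternative 2; Service C gets 12, best alternative 9. No profitable deviation — NE.
(Licensed, Bundled, Licensed): Service A can switch to Originals (2 → 13). Not NE.
(Sports, News, Originals): Service A can switch to Originals (7 → 14). Not NE.
(Sports, News, Licensed): Service A can switch to Licensed (17 → 18). Not NE.
(Sports, Bundled, Originals): Service A can switch to Licensed (4 → 6). Not NE.
(Sports, Bundled, Licensed): Service A can switch to Originals (7 → 13). Not NE.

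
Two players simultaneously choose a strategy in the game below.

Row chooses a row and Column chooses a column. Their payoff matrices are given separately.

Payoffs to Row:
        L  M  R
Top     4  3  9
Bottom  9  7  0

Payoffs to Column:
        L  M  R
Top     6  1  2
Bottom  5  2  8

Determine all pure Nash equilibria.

This game has no pure Nash equilibrium.

For each strategy profile, look for a profitable unilateral deviation.
(Top, L): Row can switch to Bottom (4 → 9). Not NE.
(Top, M): Row can switch to Bottom (3 → 7). Not NE.
(Top, R): Column can switch to L (2 → 6). Not NE.
(Bottom, L): Column can switch to R (5 → 8). Not NE.
(Bottom, M): Column can switch to L (2 → 5). Not NE.
(Bottom, R): Row can switch to Top (0 → 9). Not NE.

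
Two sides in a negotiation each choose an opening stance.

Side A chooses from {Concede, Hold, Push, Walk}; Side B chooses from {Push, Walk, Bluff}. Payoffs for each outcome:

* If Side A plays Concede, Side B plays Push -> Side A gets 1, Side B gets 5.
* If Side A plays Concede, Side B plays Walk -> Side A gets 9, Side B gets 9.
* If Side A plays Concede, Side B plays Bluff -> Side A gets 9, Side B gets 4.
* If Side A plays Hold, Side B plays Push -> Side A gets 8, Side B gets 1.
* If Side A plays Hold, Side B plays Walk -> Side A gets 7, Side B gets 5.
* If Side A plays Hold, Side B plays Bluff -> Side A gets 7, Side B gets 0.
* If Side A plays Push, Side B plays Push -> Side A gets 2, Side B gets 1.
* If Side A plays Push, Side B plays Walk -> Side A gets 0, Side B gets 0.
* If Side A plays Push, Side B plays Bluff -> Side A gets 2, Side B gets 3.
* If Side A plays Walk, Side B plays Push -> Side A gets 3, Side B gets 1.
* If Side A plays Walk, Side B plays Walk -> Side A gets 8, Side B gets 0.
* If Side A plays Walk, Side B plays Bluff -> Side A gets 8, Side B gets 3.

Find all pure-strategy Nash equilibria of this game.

Pure NE: (Concede, Walk)

For each player, find the best response to each opponent profile; mutual best responses are the pure NE.
Side A against Push: payoffs 1, 8, 2, 3 → best response Hold.
Side A against Walk: payoffs 9, 7, 0, 8 → best response Concede.
Side A against Bluff: payoffs 9, 7, 2, 8 → best response Concede.
Side B against Concede: payoffs 5, 9, 4 → best response Walk.
Side B against Hold: payoffs 1, 5, 0 → best response Walk.
Side B against Push: payoffs 1, 0, 3 → best response Bluff.
Side B against Walk: payoffs 1, 0, 3 → best response Bluff.
Mutual best responses: (Concede, Walk).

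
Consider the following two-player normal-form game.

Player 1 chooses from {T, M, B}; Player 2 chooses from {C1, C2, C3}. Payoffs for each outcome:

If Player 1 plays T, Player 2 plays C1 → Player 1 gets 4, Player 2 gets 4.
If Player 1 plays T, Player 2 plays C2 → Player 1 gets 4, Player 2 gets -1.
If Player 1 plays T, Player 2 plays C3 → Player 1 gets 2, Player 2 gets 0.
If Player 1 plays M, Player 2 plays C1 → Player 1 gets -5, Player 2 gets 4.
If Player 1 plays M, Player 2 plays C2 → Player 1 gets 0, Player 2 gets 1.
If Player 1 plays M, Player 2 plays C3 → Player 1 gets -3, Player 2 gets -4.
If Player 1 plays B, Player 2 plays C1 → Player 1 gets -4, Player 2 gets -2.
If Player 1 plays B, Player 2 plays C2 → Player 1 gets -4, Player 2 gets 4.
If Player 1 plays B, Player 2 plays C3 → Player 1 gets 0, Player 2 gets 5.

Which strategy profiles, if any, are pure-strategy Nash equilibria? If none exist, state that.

Player 1 against C1: payoffs 4, -5, -4 → best response T.
Player 1 against C2: payoffs 4, 0, -4 → best response T.
Player 1 against C3: payoffs 2, -3, 0 → best response T.
Player 2 against T: payoffs 4, -1, 0 → best response C1.
Player 2 against M: payoffs 4, 1, -4 → best response C1.
Player 2 against B: payoffs -2, 4, 5 → best response C3.
Mutual best responses: (T, C1).

The unique pure-strategy Nash equilibrium is (T, C1).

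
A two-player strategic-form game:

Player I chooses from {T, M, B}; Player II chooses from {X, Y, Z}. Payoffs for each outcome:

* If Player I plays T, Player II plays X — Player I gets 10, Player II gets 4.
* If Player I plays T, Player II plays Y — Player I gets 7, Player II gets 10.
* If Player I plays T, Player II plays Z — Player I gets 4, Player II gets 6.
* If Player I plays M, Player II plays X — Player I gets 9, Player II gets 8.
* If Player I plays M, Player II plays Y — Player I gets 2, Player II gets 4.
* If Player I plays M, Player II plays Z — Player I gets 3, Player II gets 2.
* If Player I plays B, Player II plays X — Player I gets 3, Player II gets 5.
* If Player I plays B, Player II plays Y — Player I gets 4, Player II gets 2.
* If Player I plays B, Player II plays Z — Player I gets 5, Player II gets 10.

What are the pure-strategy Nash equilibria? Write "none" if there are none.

The pure Nash equilibria are (T, Y) and (B, Z).

(T, X): Player II can switch to Y (4 → 10). Not NE.
(T, Y): Player I gets 7, best alternative 4; Player II gets 10, best alternative 6. No profitable deviation — NE.
(T, Z): Player I can switch to B (4 → 5). Not NE.
(M, X): Player I can switch to T (9 → 10). Not NE.
(M, Y): Player I can switch to T (2 → 7). Not NE.
(M, Z): Player I can switch to T (3 → 4). Not NE.
(B, X): Player I can switch to T (3 → 10). Not NE.
(B, Y): Player I can switch to T (4 → 7). Not NE.
(B, Z): Player I gets 5, best alternative 4; Player II gets 10, best alternative 5. No profitable deviation — NE.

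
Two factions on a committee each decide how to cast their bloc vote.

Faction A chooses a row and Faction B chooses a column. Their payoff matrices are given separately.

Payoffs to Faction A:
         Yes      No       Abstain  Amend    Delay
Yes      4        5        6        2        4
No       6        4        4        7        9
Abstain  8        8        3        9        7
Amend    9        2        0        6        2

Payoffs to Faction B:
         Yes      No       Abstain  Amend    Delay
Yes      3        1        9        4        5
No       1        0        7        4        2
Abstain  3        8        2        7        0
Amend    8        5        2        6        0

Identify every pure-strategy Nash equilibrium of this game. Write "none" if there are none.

Faction A against Yes: payoffs 4, 6, 8, 9 → best response Amend.
Faction A against No: payoffs 5, 4, 8, 2 → best response Abstain.
Faction A against Abstain: payoffs 6, 4, 3, 0 → best response Yes.
Faction A against Amend: payoffs 2, 7, 9, 6 → best response Abstain.
Faction A against Delay: payoffs 4, 9, 7, 2 → best response No.
Faction B against Yes: payoffs 3, 1, 9, 4, 5 → best response Abstain.
Faction B against No: payoffs 1, 0, 7, 4, 2 → best response Abstain.
Faction B against Abstain: payoffs 3, 8, 2, 7, 0 → best response No.
Faction B against Amend: payoffs 8, 5, 2, 6, 0 → best response Yes.
Mutual best responses: (Yes, Abstain); (Abstain, No); (Amend, Yes).

The pure Nash equilibria are (Yes, Abstain); (Abstain, No); (Amend, Yes).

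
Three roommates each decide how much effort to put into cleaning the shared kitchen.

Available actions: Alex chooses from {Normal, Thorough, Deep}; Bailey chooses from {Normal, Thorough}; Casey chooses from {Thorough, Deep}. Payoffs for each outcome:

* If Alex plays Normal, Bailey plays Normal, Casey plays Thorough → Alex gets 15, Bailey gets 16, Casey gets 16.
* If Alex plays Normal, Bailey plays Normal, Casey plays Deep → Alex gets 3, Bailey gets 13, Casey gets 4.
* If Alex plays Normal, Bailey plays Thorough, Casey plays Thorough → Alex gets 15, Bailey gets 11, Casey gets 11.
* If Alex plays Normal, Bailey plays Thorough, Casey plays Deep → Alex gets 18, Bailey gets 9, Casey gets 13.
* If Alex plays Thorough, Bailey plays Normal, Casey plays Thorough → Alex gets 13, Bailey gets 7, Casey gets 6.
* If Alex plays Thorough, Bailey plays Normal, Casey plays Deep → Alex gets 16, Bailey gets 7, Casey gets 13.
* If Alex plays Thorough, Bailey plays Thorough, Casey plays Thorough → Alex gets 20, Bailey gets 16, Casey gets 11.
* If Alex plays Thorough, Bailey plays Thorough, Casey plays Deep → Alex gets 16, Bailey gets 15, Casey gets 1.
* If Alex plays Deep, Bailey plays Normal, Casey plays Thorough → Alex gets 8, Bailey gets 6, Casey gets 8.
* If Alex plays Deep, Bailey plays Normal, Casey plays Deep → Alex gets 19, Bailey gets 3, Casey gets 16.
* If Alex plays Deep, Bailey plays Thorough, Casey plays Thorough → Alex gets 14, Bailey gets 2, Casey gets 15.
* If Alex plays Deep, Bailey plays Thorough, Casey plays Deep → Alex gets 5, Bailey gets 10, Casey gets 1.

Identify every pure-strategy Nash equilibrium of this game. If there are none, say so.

For each strategy profile, look for a profitable unilateral deviation.
(Normal, Normal, Thorough): Alex gets 15, best alternative 13; Bailey gets 16, best alternative 11; Casey gets 16, best alternative 4. No profitable deviation — NE.
(Normal, Normal, Deep): Alex can switch to Thorough (3 → 16). Not NE.
(Normal, Thorough, Thorough): Alex can switch to Thorough (15 → 20). Not NE.
(Normal, Thorough, Deep): Bailey can switch to Normal (9 → 13). Not NE.
(Thorough, Normal, Thorough): Alex can switch to Normal (13 → 15). Not NE.
(Thorough, Normal, Deep): Alex can switch to Deep (16 → 19). Not NE.
(Thorough, Thorough, Thorough): Alex gets 20, best alternative 15; Bailey gets 16, best alternative 7; Casey gets 11, best alternative 1. No profitable deviation — NE.
(Thorough, Thorough, Deep): Alex can switch to Normal (16 → 18). Not NE.
(Deep, Normal, Thorough): Alex can switch to Normal (8 → 15). Not NE.
(Deep, Normal, Deep): Bailey can switch to Thorough (3 → 10). Not NE.
(Deep, Thorough, Thorough): Alex can switch to Normal (14 → 15). Not NE.
(Deep, Thorough, Deep): Alex can switch to Normal (5 → 18). Not NE.

The pure Nash equilibria are (Normal, Normal, Thorough), (Thorough, Thorough, Thorough).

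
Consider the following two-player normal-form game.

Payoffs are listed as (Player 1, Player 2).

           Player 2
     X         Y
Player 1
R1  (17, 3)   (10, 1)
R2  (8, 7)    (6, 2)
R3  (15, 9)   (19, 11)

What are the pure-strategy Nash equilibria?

(R1, X): Player 1 gets 17, best alternative 15; Player 2 gets 3, best alternative 1. No profitable deviation — NE.
(R1, Y): Player 1 can switch to R3 (10 → 19). Not NE.
(R2, X): Player 1 can switch to R1 (8 → 17). Not NE.
(R2, Y): Player 1 can switch to R1 (6 → 10). Not NE.
(R3, X): Player 1 can switch to R1 (15 → 17). Not NE.
(R3, Y): Player 1 gets 19, best alternative 10; Player 2 gets 11, best alternative 9. No profitable deviation — NE.

Pure-strategy Nash equilibria: (R1, X), (R3, Y)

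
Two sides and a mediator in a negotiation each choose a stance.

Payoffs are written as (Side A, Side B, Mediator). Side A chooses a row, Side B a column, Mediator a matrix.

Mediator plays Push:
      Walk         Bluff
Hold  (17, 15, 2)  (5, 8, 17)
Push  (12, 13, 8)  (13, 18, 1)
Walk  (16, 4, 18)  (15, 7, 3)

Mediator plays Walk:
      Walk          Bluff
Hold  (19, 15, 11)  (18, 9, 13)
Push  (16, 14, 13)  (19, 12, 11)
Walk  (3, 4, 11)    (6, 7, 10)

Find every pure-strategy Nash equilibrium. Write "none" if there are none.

Check each profile: it is a Nash equilibrium iff no player can strictly gain by switching unilaterally.
(Hold, Walk, Push): Mediator can switch to Walk (2 → 11). Not NE.
(Hold, Walk, Walk): Side A gets 19, best alternative 16; Side B gets 15, best alternative 9; Mediator gets 11, best alternative 2. No profitable deviation — NE.
(Hold, Bluff, Push): Side A can switch to Push (5 → 13). Not NE.
(Hold, Bluff, Walk): Side A can switch to Push (18 → 19). Not NE.
(Push, Walk, Push): Side A can switch to Hold (12 → 17). Not NE.
(Push, Walk, Walk): Side A can switch to Hold (16 → 19). Not NE.
(Push, Bluff, Push): Side A can switch to Walk (13 → 15). Not NE.
(Push, Bluff, Walk): Side B can switch to Walk (12 → 14). Not NE.
(Walk, Walk, Push): Side A can switch to Hold (16 → 17). Not NE.
(Walk, Walk, Walk): Side A can switch to Hold (3 → 19). Not NE.
(Walk, Bluff, Push): Mediator can switch to Walk (3 → 10). Not NE.
(The remaining 1 profile has a profitable deviation by the same check.)

The unique pure-strategy Nash equilibrium is (Hold, Walk, Walk).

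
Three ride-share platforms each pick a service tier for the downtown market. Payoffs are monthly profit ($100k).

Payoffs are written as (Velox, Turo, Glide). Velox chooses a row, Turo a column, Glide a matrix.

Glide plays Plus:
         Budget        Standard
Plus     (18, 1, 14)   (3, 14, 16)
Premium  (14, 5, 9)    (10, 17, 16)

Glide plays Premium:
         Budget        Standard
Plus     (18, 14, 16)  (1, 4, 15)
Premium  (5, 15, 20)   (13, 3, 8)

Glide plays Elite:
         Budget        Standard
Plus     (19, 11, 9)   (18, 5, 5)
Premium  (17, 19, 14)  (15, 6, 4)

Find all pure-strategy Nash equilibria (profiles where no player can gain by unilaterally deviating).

The pure Nash equilibria are (Plus, Budget, Premium); (Premium, Standard, Plus).

For each strategy profile, look for a profitable unilateral deviation.
(Plus, Budget, Plus): Turo can switch to Standard (1 → 14). Not NE.
(Plus, Budget, Premium): Velox gets 18, best alternative 5; Turo gets 14, best alternative 4; Glide gets 16, best alternative 14. No profitable deviation — NE.
(Plus, Budget, Elite): Glide can switch to Plus (9 → 14). Not NE.
(Plus, Standard, Plus): Velox can switch to Premium (3 → 10). Not NE.
(Plus, Standard, Premium): Velox can switch to Premium (1 → 13). Not NE.
(Plus, Standard, Elite): Turo can switch to Budget (5 → 11). Not NE.
(Premium, Budget, Plus): Velox can switch to Plus (14 → 18). Not NE.
(Premium, Budget, Premium): Velox can switch to Plus (5 → 18). Not NE.
(Premium, Budget, Elite): Velox can switch to Plus (17 → 19). Not NE.
(Premium, Standard, Plus): Velox gets 10, best alternative 3; Turo gets 17, best alternative 5; Glide gets 16, best alternative 8. No profitable deviation — NE.
(Premium, Standard, Premium): Turo can switch to Budget (3 → 15). Not NE.
(Premium, Standard, Elite): Velox can switch to Plus (15 → 18). Not NE.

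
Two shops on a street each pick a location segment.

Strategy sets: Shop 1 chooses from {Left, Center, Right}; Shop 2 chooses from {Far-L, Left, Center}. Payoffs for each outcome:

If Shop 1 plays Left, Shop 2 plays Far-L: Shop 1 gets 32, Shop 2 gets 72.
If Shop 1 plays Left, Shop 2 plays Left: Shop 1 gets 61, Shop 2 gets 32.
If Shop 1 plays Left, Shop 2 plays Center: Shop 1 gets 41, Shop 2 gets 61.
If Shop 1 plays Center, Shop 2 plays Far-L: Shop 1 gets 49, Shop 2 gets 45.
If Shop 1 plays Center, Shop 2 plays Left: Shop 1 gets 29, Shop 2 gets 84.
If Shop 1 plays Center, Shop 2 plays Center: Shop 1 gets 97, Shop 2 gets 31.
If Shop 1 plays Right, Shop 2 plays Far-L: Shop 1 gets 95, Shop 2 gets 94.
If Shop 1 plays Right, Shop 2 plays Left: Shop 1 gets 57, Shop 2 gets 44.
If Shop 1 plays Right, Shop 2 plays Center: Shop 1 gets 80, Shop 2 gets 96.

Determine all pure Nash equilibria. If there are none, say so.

Shop 1 against Far-L: payoffs 32, 49, 95 → best response Right.
Shop 1 against Left: payoffs 61, 29, 57 → best response Left.
Shop 1 against Center: payoffs 41, 97, 80 → best response Center.
Shop 2 against Left: payoffs 72, 32, 61 → best response Far-L.
Shop 2 against Center: payoffs 45, 84, 31 → best response Left.
Shop 2 against Right: payoffs 94, 44, 96 → best response Center.
No profile is a mutual best response for all players.

There is no pure-strategy Nash equilibrium.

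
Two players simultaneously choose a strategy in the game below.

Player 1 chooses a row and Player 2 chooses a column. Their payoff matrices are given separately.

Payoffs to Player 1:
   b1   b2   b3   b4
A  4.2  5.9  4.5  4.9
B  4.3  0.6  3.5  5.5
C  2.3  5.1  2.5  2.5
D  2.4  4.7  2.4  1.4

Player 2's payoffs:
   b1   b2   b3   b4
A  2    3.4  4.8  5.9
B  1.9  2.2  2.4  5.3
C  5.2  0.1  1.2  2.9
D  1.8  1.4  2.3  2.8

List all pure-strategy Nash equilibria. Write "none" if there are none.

Check each profile: it is a Nash equilibrium iff no player can strictly gain by switching unilaterally.
(A, b1): Player 1 can switch to B (4.2 → 4.3). Not NE.
(A, b2): Player 2 can switch to b3 (3.4 → 4.8). Not NE.
(A, b3): Player 2 can switch to b4 (4.8 → 5.9). Not NE.
(A, b4): Player 1 can switch to B (4.9 → 5.5). Not NE.
(B, b1): Player 2 can switch to b2 (1.9 → 2.2). Not NE.
(B, b2): Player 1 can switch to A (0.6 → 5.9). Not NE.
(B, b3): Player 1 can switch to A (3.5 → 4.5). Not NE.
(B, b4): Player 1 gets 5.5, best alternative 4.9; Player 2 gets 5.3, best alternative 2.4. No profitable deviation — NE.
(C, b1): Player 1 can switch to A (2.3 → 4.2). Not NE.
(C, b2): Player 1 can switch to A (5.1 → 5.9). Not NE.
(C, b3): Player 1 can switch to A (2.5 → 4.5). Not NE.
(C, b4): Player 1 can switch to A (2.5 → 4.9). Not NE.
(D, b1): Player 1 can switch to A (2.4 → 4.2). Not NE.
(The remaining 3 profiles each have a profitable deviation by the same check.)

Pure NE: (B, b4)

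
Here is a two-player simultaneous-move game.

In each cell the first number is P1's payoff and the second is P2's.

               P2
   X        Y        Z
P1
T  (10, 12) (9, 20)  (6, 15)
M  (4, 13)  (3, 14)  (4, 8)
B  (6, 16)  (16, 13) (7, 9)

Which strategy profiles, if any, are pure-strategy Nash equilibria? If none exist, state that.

There is no pure-strategy Nash equilibrium.

For each strategy profile, look for a profitable unilateral deviation.
(T, X): P2 can switch to Y (12 → 20). Not NE.
(T, Y): P1 can switch to B (9 → 16). Not NE.
(T, Z): P1 can switch to B (6 → 7). Not NE.
(M, X): P1 can switch to T (4 → 10). Not NE.
(M, Y): P1 can switch to T (3 → 9). Not NE.
(M, Z): P1 can switch to T (4 → 6). Not NE.
(B, X): P1 can switch to T (6 → 10). Not NE.
(B, Y): P2 can switch to X (13 → 16). Not NE.
(The remaining 1 profile has a profitable deviation by the same check.)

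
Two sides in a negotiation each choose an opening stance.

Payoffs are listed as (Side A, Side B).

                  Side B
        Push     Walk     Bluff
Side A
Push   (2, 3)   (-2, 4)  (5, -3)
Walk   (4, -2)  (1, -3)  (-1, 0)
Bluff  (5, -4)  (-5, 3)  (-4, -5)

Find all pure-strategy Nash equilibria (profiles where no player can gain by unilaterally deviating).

Side A against Push: payoffs 2, 4, 5 → best response Bluff.
Side A against Walk: payoffs -2, 1, -5 → best response Walk.
Side A against Bluff: payoffs 5, -1, -4 → best response Push.
Side B against Push: payoffs 3, 4, -3 → best response Walk.
Side B against Walk: payoffs -2, -3, 0 → best response Bluff.
Side B against Bluff: payoffs -4, 3, -5 → best response Walk.
No profile is a mutual best response for all players.

There is no pure-strategy Nash equilibrium.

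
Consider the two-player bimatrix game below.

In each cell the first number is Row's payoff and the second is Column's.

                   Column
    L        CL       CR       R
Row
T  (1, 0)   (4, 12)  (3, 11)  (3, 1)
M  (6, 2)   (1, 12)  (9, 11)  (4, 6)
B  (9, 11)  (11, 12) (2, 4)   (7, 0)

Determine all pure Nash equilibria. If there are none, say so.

(T, L): Row can switch to M (1 → 6). Not NE.
(T, CL): Row can switch to B (4 → 11). Not NE.
(T, CR): Row can switch to M (3 → 9). Not NE.
(T, R): Row can switch to M (3 → 4). Not NE.
(M, L): Row can switch to B (6 → 9). Not NE.
(M, CL): Row can switch to T (1 → 4). Not NE.
(M, CR): Column can switch to CL (11 → 12). Not NE.
(M, R): Row can switch to B (4 → 7). Not NE.
(B, CL): Row gets 11, best alternative 4; Column gets 12, best alternative 11. No profitable deviation — NE.
(The remaining 3 profiles each have a profitable deviation by the same check.)

The unique pure-strategy Nash equilibrium is (B, CL).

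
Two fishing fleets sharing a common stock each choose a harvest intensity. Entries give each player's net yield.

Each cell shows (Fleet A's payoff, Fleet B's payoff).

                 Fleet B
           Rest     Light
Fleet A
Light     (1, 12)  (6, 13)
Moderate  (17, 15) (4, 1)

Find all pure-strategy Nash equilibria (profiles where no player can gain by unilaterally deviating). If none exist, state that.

(Light, Rest): Fleet A can switch to Moderate (1 → 17). Not NE.
(Light, Light): Fleet A gets 6, best alternative 4; Fleet B gets 13, best alternative 12. No profitable deviation — NE.
(Moderate, Rest): Fleet A gets 17, best alternative 1; Fleet B gets 15, best alternative 1. No profitable deviation — NE.
(Moderate, Light): Fleet A can switch to Light (4 → 6). Not NE.

Pure-strategy Nash equilibria: (Light, Light), (Moderate, Rest)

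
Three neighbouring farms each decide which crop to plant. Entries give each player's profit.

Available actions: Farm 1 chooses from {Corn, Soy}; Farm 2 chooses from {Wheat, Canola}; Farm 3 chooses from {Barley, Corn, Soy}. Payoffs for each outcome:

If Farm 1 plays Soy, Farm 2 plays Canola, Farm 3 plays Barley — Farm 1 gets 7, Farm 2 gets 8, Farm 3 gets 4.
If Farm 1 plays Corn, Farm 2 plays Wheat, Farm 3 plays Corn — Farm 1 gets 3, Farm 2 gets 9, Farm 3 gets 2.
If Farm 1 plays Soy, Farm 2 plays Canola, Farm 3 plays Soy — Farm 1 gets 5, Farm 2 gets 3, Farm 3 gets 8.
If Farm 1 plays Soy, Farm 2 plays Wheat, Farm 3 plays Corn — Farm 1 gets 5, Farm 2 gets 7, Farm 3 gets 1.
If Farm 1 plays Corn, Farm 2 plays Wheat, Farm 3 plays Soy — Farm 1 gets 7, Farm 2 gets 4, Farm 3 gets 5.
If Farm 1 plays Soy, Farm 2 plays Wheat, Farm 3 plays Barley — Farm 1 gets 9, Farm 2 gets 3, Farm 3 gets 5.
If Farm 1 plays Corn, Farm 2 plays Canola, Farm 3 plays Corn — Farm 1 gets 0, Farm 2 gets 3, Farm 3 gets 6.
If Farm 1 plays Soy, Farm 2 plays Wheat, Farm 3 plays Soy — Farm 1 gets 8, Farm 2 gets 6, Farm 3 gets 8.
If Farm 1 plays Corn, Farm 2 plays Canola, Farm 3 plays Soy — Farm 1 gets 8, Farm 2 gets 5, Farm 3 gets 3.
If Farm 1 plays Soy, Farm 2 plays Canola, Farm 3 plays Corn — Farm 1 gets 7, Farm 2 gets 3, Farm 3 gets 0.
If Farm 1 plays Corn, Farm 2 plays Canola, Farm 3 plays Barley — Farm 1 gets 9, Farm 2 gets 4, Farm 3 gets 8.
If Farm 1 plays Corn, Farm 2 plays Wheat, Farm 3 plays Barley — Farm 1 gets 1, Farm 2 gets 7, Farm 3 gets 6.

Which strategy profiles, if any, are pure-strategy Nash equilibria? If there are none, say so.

Pure NE: (Soy, Wheat, Soy)

For each player, find the best response to each opponent profile; mutual best responses are the pure NE.
Farm 1 against (Wheat, Barley): payoffs 1, 9 → best response Soy.
Farm 1 against (Wheat, Corn): payoffs 3, 5 → best response Soy.
Farm 1 against (Wheat, Soy): payoffs 7, 8 → best response Soy.
Farm 1 against (Canola, Barley): payoffs 9, 7 → best response Corn.
Farm 1 against (Canola, Corn): payoffs 0, 7 → best response Soy.
Farm 1 against (Canola, Soy): payoffs 8, 5 → best response Corn.
Farm 2 against (Corn, Barley): payoffs 7, 4 → best response Wheat.
Farm 2 against (Corn, Corn): payoffs 9, 3 → best response Wheat.
Farm 2 against (Corn, Soy): payoffs 4, 5 → best response Canola.
Farm 2 against (Soy, Barley): payoffs 3, 8 → best response Canola.
Farm 2 against (Soy, Corn): payoffs 7, 3 → best response Wheat.
Farm 2 against (Soy, Soy): payoffs 6, 3 → best response Wheat.
Farm 3 against (Corn, Wheat): payoffs 6, 2, 5 → best response Barley.
Farm 3 against (Corn, Canola): payoffs 8, 6, 3 → best response Barley.
Farm 3 against (Soy, Wheat): payoffs 5, 1, 8 → best response Soy.
Farm 3 against (Soy, Canola): payoffs 4, 0, 8 → best response Soy.
Mutual best responses: (Soy, Wheat, Soy).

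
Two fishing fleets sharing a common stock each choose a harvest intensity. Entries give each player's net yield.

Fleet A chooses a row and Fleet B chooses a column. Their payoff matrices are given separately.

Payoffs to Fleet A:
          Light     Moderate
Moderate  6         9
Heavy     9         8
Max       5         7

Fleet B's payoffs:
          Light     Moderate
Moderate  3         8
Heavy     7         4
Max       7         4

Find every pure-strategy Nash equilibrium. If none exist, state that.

For each player, find the best response to each opponent profile; mutual best responses are the pure NE.
Fleet A against Light: payoffs 6, 9, 5 → best response Heavy.
Fleet A against Moderate: payoffs 9, 8, 7 → best response Moderate.
Fleet B against Moderate: payoffs 3, 8 → best response Moderate.
Fleet B against Heavy: payoffs 7, 4 → best response Light.
Fleet B against Max: payoffs 7, 4 → best response Light.
Mutual best responses: (Moderate, Moderate); (Heavy, Light).

(Moderate, Moderate), (Heavy, Light)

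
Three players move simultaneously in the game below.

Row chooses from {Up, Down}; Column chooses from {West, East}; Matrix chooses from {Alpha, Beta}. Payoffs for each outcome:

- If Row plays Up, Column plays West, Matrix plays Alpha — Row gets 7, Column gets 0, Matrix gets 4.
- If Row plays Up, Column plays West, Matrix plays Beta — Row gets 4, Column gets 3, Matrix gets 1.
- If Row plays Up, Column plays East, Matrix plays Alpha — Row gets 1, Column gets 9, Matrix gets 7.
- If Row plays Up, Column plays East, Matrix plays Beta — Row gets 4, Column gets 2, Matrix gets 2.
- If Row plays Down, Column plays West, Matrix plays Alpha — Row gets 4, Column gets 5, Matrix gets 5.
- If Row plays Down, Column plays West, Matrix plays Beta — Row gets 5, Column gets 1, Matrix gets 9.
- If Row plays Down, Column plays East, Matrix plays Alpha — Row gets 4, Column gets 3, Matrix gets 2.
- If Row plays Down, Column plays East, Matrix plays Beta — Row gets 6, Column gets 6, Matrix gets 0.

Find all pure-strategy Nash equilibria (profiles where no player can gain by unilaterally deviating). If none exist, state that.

This game has no pure Nash equilibrium.

Check each profile: it is a Nash equilibrium iff no player can strictly gain by switching unilaterally.
(Up, West, Alpha): Column can switch to East (0 → 9). Not NE.
(Up, West, Beta): Row can switch to Down (4 → 5). Not NE.
(Up, East, Alpha): Row can switch to Down (1 → 4). Not NE.
(Up, East, Beta): Row can switch to Down (4 → 6). Not NE.
(Down, West, Alpha): Row can switch to Up (4 → 7). Not NE.
(Down, West, Beta): Column can switch to East (1 → 6). Not NE.
(The remaining 2 profiles each have a profitable deviation by the same check.)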